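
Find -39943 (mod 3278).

-39943 = -13·3278 + 2671, so -39943 ≡ 2671 (mod 3278).

2671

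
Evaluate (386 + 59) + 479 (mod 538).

386

386 + 59 = 445
445 + 479 = 924 ≡ 386 (mod 538)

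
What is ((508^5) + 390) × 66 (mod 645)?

453

(508)^5 ≡ 643 (mod 645)
643 + 390 = 1033 ≡ 388 (mod 645)
388 × 66 = 25608 ≡ 453 (mod 645)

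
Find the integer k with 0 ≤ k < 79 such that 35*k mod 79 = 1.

Apply the Euclidean algorithm and back-substitute:
79 = 2×35 + 9
35 = 3×9 + 8
9 = 1×8 + 1
8 = 8×1 + 0
gcd(35, 79) = 1, so the inverse exists.
Back-substitute for 1:
1 = 1×9 − 1×8
  = −1×35 + 4×9
  = 4×79 − 9×35
So 35⁻¹ ≡ −9 ≡ 70 (mod 79).

70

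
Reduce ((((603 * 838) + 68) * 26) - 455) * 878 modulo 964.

603 * 838 = 505314 ≡ 178 (mod 964)
178 + 68 = 246
246 * 26 = 6396 ≡ 612 (mod 964)
612 - 455 = 157
157 * 878 = 137846 ≡ 958 (mod 964)

958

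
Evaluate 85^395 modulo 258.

85

Using repeated squaring:
395 in binary is 110001011, i.e. 395 = 256 + 128 + 8 + 2 + 1.
85^1 ≡ 85 (mod 258)
85^2 ≡ 85^2 = 7225 ≡ 1 (mod 258)
85^4 ≡ 1^2 = 1 (mod 258)
85^8 ≡ 1^2 = 1 (mod 258)
85^16 ≡ 1^2 = 1 (mod 258)
85^32 ≡ 1^2 = 1 (mod 258)
85^64 ≡ 1^2 = 1 (mod 258)
85^128 ≡ 1^2 = 1 (mod 258)
85^256 ≡ 1^2 = 1 (mod 258)
85^395 = 85^256 × 85^128 × 85^8 × 85^2 × 85^1 ≡ 1 × 1 × 1 × 1 × 85 (mod 258).
Accumulate the product:
1 × 1 = 1
1 × 1 = 1
1 × 1 = 1
1 × 85 = 85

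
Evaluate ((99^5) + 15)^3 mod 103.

(99)^5 ≡ 6 (mod 103)
6 + 15 = 21
(21)^3 ≡ 94 (mod 103)

94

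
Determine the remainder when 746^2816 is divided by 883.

256

Compute successive squares:
2816 in binary is 101100000000, i.e. 2816 = 2048 + 512 + 256.
746^1 ≡ 746 (mod 883)
746^2 ≡ 746^2 = 556516 ≡ 226 (mod 883)
746^4 ≡ 226^2 = 51076 ≡ 745 (mod 883)
746^8 ≡ 745^2 = 555025 ≡ 501 (mod 883)
746^16 ≡ 501^2 = 251001 ≡ 229 (mod 883)
746^32 ≡ 229^2 = 52441 ≡ 344 (mod 883)
746^64 ≡ 344^2 = 118336 ≡ 14 (mod 883)
746^128 ≡ 14^2 = 196 (mod 883)
746^256 ≡ 196^2 = 38416 ≡ 447 (mod 883)
746^512 ≡ 447^2 = 199809 ≡ 251 (mod 883)
746^1024 ≡ 251^2 = 63001 ≡ 308 (mod 883)
746^2048 ≡ 308^2 = 94864 ≡ 383 (mod 883)
746^2816 = 746^2048 * 746^512 * 746^256 ≡ 383 * 251 * 447 (mod 883).
Accumulate the product:
383 * 251 = 96133 ≡ 769
769 * 447 = 343743 ≡ 256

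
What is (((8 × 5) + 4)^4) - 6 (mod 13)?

8

8 × 5 = 40 ≡ 1 (mod 13)
1 + 4 = 5
(5)^4 ≡ 1 (mod 13)
1 - 6 = -5 ≡ 8 (mod 13)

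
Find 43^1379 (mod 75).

1379 in binary is 10101100011, i.e. 1379 = 1024 + 256 + 64 + 32 + 2 + 1.
43^1 ≡ 43 (mod 75)
43^2 ≡ 43^2 = 1849 ≡ 49 (mod 75)
43^4 ≡ 49^2 = 2401 ≡ 1 (mod 75)
43^8 ≡ 1^2 = 1 (mod 75)
43^16 ≡ 1^2 = 1 (mod 75)
43^32 ≡ 1^2 = 1 (mod 75)
43^64 ≡ 1^2 = 1 (mod 75)
43^128 ≡ 1^2 = 1 (mod 75)
43^256 ≡ 1^2 = 1 (mod 75)
43^512 ≡ 1^2 = 1 (mod 75)
43^1024 ≡ 1^2 = 1 (mod 75)
43^1379 = 43^1024 · 43^256 · 43^64 · 43^32 · 43^2 · 43^1 ≡ 1 · 1 · 1 · 1 · 49 · 43 (mod 75).
Accumulate the product:
1 · 1 = 1
1 · 1 = 1
1 · 1 = 1
1 · 49 = 49
49 · 43 = 2107 ≡ 7

7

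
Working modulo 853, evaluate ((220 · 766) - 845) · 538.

220 · 766 = 168520 ≡ 479 (mod 853)
479 - 845 = -366 ≡ 487 (mod 853)
487 · 538 = 262006 ≡ 135 (mod 853)

135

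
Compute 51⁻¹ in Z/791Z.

760

By the extended Euclidean algorithm:
791 = 15×51 + 26
51 = 1×26 + 25
26 = 1×25 + 1
25 = 25×1 + 0
gcd(51, 791) = 1, so the inverse exists.
Back-substitute for 1:
1 = 1×26 − 1×25
  = −1×51 + 2×26
  = 2×791 − 31×51
So 51⁻¹ ≡ −31 ≡ 760 (mod 791).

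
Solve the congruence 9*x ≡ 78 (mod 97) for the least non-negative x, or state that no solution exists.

41

gcd(9, 97) = 1, so a unique solution mod 97 exists.
9⁻¹ ≡ 54 (mod 97).
x ≡ 54*78 ≡ 41 (mod 97).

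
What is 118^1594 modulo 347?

268

1594 in binary is 11000111010, i.e. 1594 = 1024 + 512 + 32 + 16 + 8 + 2.
118^1 ≡ 118 (mod 347)
118^2 ≡ 118^2 = 13924 ≡ 44 (mod 347)
118^4 ≡ 44^2 = 1936 ≡ 201 (mod 347)
118^8 ≡ 201^2 = 40401 ≡ 149 (mod 347)
118^16 ≡ 149^2 = 22201 ≡ 340 (mod 347)
118^32 ≡ 340^2 = 115600 ≡ 49 (mod 347)
118^64 ≡ 49^2 = 2401 ≡ 319 (mod 347)
118^128 ≡ 319^2 = 101761 ≡ 90 (mod 347)
118^256 ≡ 90^2 = 8100 ≡ 119 (mod 347)
118^512 ≡ 119^2 = 14161 ≡ 281 (mod 347)
118^1024 ≡ 281^2 = 78961 ≡ 192 (mod 347)
118^1594 = 118^1024 · 118^512 · 118^32 · 118^16 · 118^8 · 118^2 ≡ 192 · 281 · 49 · 340 · 149 · 44 (mod 347).
Accumulate the product:
192 · 281 = 53952 ≡ 167
167 · 49 = 8183 ≡ 202
202 · 340 = 68680 ≡ 321
321 · 149 = 47829 ≡ 290
290 · 44 = 12760 ≡ 268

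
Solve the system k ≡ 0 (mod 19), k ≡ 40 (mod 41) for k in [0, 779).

19⁻¹ mod 41: 19×13 ≡ 1 (mod 41), so 19⁻¹ ≡ 13.
k = 0 + 19×((40 − 0)×13 mod 41) = 0 + 19×28 = 532.

532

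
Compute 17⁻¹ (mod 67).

4

Run the extended Euclidean algorithm:
67 = 3*17 + 16
17 = 1*16 + 1
16 = 16*1 + 0
gcd(17, 67) = 1, so the inverse exists.
Back-substitute for 1:
1 = 1*17 − 1*16
  = −1*67 + 4*17
So 17⁻¹ ≡ 4 (mod 67).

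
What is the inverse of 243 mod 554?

By the extended Euclidean algorithm:
554 = 2·243 + 68
243 = 3·68 + 39
68 = 1·39 + 29
39 = 1·29 + 10
29 = 2·10 + 9
10 = 1·9 + 1
9 = 9·1 + 0
gcd(243, 554) = 1, so the inverse exists.
Bézout: 1 = −25·554 + 57·243.
So 243⁻¹ ≡ 57 (mod 554).

57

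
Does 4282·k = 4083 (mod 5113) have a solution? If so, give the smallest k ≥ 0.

4702

gcd(4282, 5113) = 1, so a unique solution mod 5113 exists.
4282⁻¹ ≡ 1852 (mod 5113).
k ≡ 1852·4083 ≡ 4702 (mod 5113).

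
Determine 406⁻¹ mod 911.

Run the extended Euclidean algorithm:
911 = 2×406 + 99
406 = 4×99 + 10
99 = 9×10 + 9
10 = 1×9 + 1
9 = 9×1 + 0
gcd(406, 911) = 1, so the inverse exists.
Bézout: 1 = −41×911 + 92×406.
So 406⁻¹ ≡ 92 (mod 911).

92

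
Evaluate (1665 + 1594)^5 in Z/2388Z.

1327

1665 + 1594 = 3259 ≡ 871 (mod 2388)
(871)^5 ≡ 1327 (mod 2388)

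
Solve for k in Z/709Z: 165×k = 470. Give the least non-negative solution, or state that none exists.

gcd(165, 709) = 1, so a unique solution mod 709 exists.
165⁻¹ ≡ 434 (mod 709).
k ≡ 434×470 ≡ 497 (mod 709).

497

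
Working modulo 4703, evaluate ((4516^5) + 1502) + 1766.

1839

(4516)^5 ≡ 3274 (mod 4703)
3274 + 1502 = 4776 ≡ 73 (mod 4703)
73 + 1766 = 1839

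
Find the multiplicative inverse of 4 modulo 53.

Apply the Euclidean algorithm and back-substitute:
53 = 13·4 + 1
4 = 4·1 + 0
gcd(4, 53) = 1, so the inverse exists.
Back-substitute for 1:
1 = 1·53 − 13·4
So 4⁻¹ ≡ −13 ≡ 40 (mod 53).

40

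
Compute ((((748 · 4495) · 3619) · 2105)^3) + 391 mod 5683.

3176

748 · 4495 = 3362260 ≡ 3607 (mod 5683)
3607 · 3619 = 13053733 ≡ 5565 (mod 5683)
5565 · 2105 = 11714325 ≡ 1662 (mod 5683)
(1662)^3 ≡ 2785 (mod 5683)
2785 + 391 = 3176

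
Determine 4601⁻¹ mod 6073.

Apply the Euclidean algorithm and back-substitute:
6073 = 1*4601 + 1472
4601 = 3*1472 + 185
1472 = 7*185 + 177
185 = 1*177 + 8
177 = 22*8 + 1
8 = 8*1 + 0
gcd(4601, 6073) = 1, so the inverse exists.
Back-substitute for 1:
1 = 1*177 − 22*8
  = −22*185 + 23*177
  = 23*1472 − 183*185
  = −183*4601 + 572*1472
  = 572*6073 − 755*4601
So 4601⁻¹ ≡ −755 ≡ 5318 (mod 6073).

5318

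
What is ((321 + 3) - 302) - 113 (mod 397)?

306

321 + 3 = 324
324 - 302 = 22
22 - 113 = -91 ≡ 306 (mod 397)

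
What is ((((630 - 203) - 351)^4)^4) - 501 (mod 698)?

630 - 203 = 427
427 - 351 = 76
(76)^4 ≡ 568 (mod 698)
(568)^4 ≡ 266 (mod 698)
266 - 501 = -235 ≡ 463 (mod 698)

463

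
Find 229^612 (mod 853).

By square-and-multiply:
612 in binary is 1001100100, i.e. 612 = 512 + 64 + 32 + 4.
229^1 ≡ 229 (mod 853)
229^2 ≡ 229^2 = 52441 ≡ 408 (mod 853)
229^4 ≡ 408^2 = 166464 ≡ 129 (mod 853)
229^8 ≡ 129^2 = 16641 ≡ 434 (mod 853)
229^16 ≡ 434^2 = 188356 ≡ 696 (mod 853)
229^32 ≡ 696^2 = 484416 ≡ 765 (mod 853)
229^64 ≡ 765^2 = 585225 ≡ 67 (mod 853)
229^128 ≡ 67^2 = 4489 ≡ 224 (mod 853)
229^256 ≡ 224^2 = 50176 ≡ 702 (mod 853)
229^512 ≡ 702^2 = 492804 ≡ 623 (mod 853)
229^612 = 229^512 · 229^64 · 229^32 · 229^4 ≡ 623 · 67 · 765 · 129 (mod 853).
Accumulate the product:
623 · 67 = 41741 ≡ 797
797 · 765 = 609705 ≡ 663
663 · 129 = 85527 ≡ 227

227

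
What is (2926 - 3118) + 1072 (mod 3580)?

880

2926 - 3118 = -192 ≡ 3388 (mod 3580)
3388 + 1072 = 4460 ≡ 880 (mod 3580)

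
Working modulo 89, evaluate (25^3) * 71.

79

(25)^3 ≡ 50 (mod 89)
50 * 71 = 3550 ≡ 79 (mod 89)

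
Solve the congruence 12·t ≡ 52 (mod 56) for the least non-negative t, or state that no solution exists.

9

gcd(12, 56) = 4, and 4 | 52, so solutions exist.
Divide through by 4: 3·t ≡ 13 mod 14.
3⁻¹ ≡ 5 (mod 14).
t ≡ 5·13 ≡ 9 (mod 14).
The smallest non-negative solution is t = 9.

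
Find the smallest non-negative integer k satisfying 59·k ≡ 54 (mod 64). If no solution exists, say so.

2

gcd(59, 64) = 1, so a unique solution mod 64 exists.
59⁻¹ ≡ 51 (mod 64).
k ≡ 51·54 ≡ 2 (mod 64).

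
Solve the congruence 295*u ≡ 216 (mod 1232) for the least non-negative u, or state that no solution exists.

552

gcd(295, 1232) = 1, so a unique solution mod 1232 exists.
295⁻¹ ≡ 71 (mod 1232).
u ≡ 71*216 ≡ 552 (mod 1232).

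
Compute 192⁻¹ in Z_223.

187

Run the extended Euclidean algorithm:
223 = 1*192 + 31
192 = 6*31 + 6
31 = 5*6 + 1
6 = 6*1 + 0
gcd(192, 223) = 1, so the inverse exists.
Back-substitute for 1:
1 = 1*31 − 5*6
  = −5*192 + 31*31
  = 31*223 − 36*192
So 192⁻¹ ≡ −36 ≡ 187 (mod 223).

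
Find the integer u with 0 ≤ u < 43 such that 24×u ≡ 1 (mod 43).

Apply the Euclidean algorithm and back-substitute:
43 = 1·24 + 19
24 = 1·19 + 5
19 = 3·5 + 4
5 = 1·4 + 1
4 = 4·1 + 0
gcd(24, 43) = 1, so the inverse exists.
Back-substitute for 1:
1 = 1·5 − 1·4
  = −1·19 + 4·5
  = 4·24 − 5·19
  = −5·43 + 9·24
So 24⁻¹ ≡ 9 (mod 43).

9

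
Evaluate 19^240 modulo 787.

269

240 in binary is 11110000, i.e. 240 = 128 + 64 + 32 + 16.
19^1 ≡ 19 (mod 787)
19^2 ≡ 19^2 = 361 (mod 787)
19^4 ≡ 361^2 = 130321 ≡ 466 (mod 787)
19^8 ≡ 466^2 = 217156 ≡ 731 (mod 787)
19^16 ≡ 731^2 = 534361 ≡ 775 (mod 787)
19^32 ≡ 775^2 = 600625 ≡ 144 (mod 787)
19^64 ≡ 144^2 = 20736 ≡ 274 (mod 787)
19^128 ≡ 274^2 = 75076 ≡ 311 (mod 787)
19^240 = 19^128 * 19^64 * 19^32 * 19^16 ≡ 311 * 274 * 144 * 775 (mod 787).
Accumulate the product:
311 * 274 = 85214 ≡ 218
218 * 144 = 31392 ≡ 699
699 * 775 = 541725 ≡ 269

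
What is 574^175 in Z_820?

164

574^1 ≡ 574 (mod 820)
574^2 ≡ 574^2 = 329476 ≡ 656 (mod 820)
574^4 ≡ 656^2 = 430336 ≡ 656 (mod 820)
574^8 ≡ 656^2 = 430336 ≡ 656 (mod 820)
574^16 ≡ 656^2 = 430336 ≡ 656 (mod 820)
574^32 ≡ 656^2 = 430336 ≡ 656 (mod 820)
574^64 ≡ 656^2 = 430336 ≡ 656 (mod 820)
574^128 ≡ 656^2 = 430336 ≡ 656 (mod 820)
574^175 = 574^128 · 574^32 · 574^8 · 574^4 · 574^2 · 574^1 ≡ 656 · 656 · 656 · 656 · 656 · 574 (mod 820).
Accumulate the product:
656 · 656 = 430336 ≡ 656
656 · 656 = 430336 ≡ 656
656 · 656 = 430336 ≡ 656
656 · 656 = 430336 ≡ 656
656 · 574 = 376544 ≡ 164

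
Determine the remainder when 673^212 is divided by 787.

295

673^1 ≡ 673 (mod 787)
673^2 ≡ 673^2 = 452929 ≡ 404 (mod 787)
673^4 ≡ 404^2 = 163216 ≡ 307 (mod 787)
673^8 ≡ 307^2 = 94249 ≡ 596 (mod 787)
673^16 ≡ 596^2 = 355216 ≡ 279 (mod 787)
673^32 ≡ 279^2 = 77841 ≡ 715 (mod 787)
673^64 ≡ 715^2 = 511225 ≡ 462 (mod 787)
673^128 ≡ 462^2 = 213444 ≡ 167 (mod 787)
673^212 = 673^128 · 673^64 · 673^16 · 673^4 ≡ 167 · 462 · 279 · 307 (mod 787).
Accumulate the product:
167 · 462 = 77154 ≡ 28
28 · 279 = 7812 ≡ 729
729 · 307 = 223803 ≡ 295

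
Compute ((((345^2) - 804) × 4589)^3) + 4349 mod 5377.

(345)^2 ≡ 731 (mod 5377)
731 - 804 = -73 ≡ 5304 (mod 5377)
5304 × 4589 = 24340056 ≡ 3754 (mod 5377)
(3754)^3 ≡ 2186 (mod 5377)
2186 + 4349 = 6535 ≡ 1158 (mod 5377)

1158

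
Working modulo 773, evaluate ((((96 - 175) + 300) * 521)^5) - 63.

96 - 175 = -79 ≡ 694 (mod 773)
694 + 300 = 994 ≡ 221 (mod 773)
221 * 521 = 115141 ≡ 737 (mod 773)
(737)^5 ≡ 203 (mod 773)
203 - 63 = 140

140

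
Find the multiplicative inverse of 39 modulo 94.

41

94 = 2·39 + 16
39 = 2·16 + 7
16 = 2·7 + 2
7 = 3·2 + 1
2 = 2·1 + 0
gcd(39, 94) = 1, so the inverse exists.
Back-substitute for 1:
1 = 1·7 − 3·2
  = −3·16 + 7·7
  = 7·39 − 17·16
  = −17·94 + 41·39
So 39⁻¹ ≡ 41 (mod 94).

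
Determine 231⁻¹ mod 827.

827 = 3×231 + 134
231 = 1×134 + 97
134 = 1×97 + 37
97 = 2×37 + 23
37 = 1×23 + 14
23 = 1×14 + 9
14 = 1×9 + 5
9 = 1×5 + 4
5 = 1×4 + 1
4 = 4×1 + 0
gcd(231, 827) = 1, so the inverse exists.
Back-substitute for 1:
1 = 1×5 − 1×4
  = −1×9 + 2×5
  = 2×14 − 3×9
  = −3×23 + 5×14
  = 5×37 − 8×23
  = −8×97 + 21×37
  = 21×134 − 29×97
  = −29×231 + 50×134
  = 50×827 − 179×231
So 231⁻¹ ≡ −179 ≡ 648 (mod 827).

648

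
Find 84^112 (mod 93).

Using repeated squaring:
112 in binary is 1110000, i.e. 112 = 64 + 32 + 16.
84^1 ≡ 84 (mod 93)
84^2 ≡ 84^2 = 7056 ≡ 81 (mod 93)
84^4 ≡ 81^2 = 6561 ≡ 51 (mod 93)
84^8 ≡ 51^2 = 2601 ≡ 90 (mod 93)
84^16 ≡ 90^2 = 8100 ≡ 9 (mod 93)
84^32 ≡ 9^2 = 81 (mod 93)
84^64 ≡ 81^2 = 6561 ≡ 51 (mod 93)
84^112 = 84^64 * 84^32 * 84^16 ≡ 51 * 81 * 9 (mod 93).
Accumulate the product:
51 * 81 = 4131 ≡ 39
39 * 9 = 351 ≡ 72

72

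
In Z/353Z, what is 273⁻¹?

75

Run the extended Euclidean algorithm:
353 = 1·273 + 80
273 = 3·80 + 33
80 = 2·33 + 14
33 = 2·14 + 5
14 = 2·5 + 4
5 = 1·4 + 1
4 = 4·1 + 0
gcd(273, 353) = 1, so the inverse exists.
Bézout: 1 = −58·353 + 75·273.
So 273⁻¹ ≡ 75 (mod 353).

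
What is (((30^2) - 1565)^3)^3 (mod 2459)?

1276

(30)^2 ≡ 900 (mod 2459)
900 - 1565 = -665 ≡ 1794 (mod 2459)
(1794)^3 ≡ 2021 (mod 2459)
(2021)^3 ≡ 1276 (mod 2459)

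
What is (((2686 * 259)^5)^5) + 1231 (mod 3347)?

2686 * 259 = 695674 ≡ 2845 (mod 3347)
(2845)^5 ≡ 562 (mod 3347)
(562)^5 ≡ 2811 (mod 3347)
2811 + 1231 = 4042 ≡ 695 (mod 3347)

695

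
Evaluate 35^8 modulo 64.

33

35^1 ≡ 35 (mod 64)
35^2 ≡ 35^2 = 1225 ≡ 9 (mod 64)
35^4 ≡ 9^2 = 81 ≡ 17 (mod 64)
35^8 ≡ 17^2 = 289 ≡ 33 (mod 64)
So 35^8 ≡ 33 (mod 64).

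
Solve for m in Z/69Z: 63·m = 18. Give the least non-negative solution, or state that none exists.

gcd(63, 69) = 3, and 3 | 18, so solutions exist.
Divide through by 3: 21·m = 6 (mod 23).
21⁻¹ ≡ 11 (mod 23).
m ≡ 11·6 ≡ 20 (mod 23).
The smallest non-negative solution is m = 20.

20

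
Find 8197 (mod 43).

27

8197 = 190·43 + 27, so 8197 ≡ 27 (mod 43).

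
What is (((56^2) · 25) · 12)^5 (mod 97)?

(56)^2 ≡ 32 (mod 97)
32 · 25 = 800 ≡ 24 (mod 97)
24 · 12 = 288 ≡ 94 (mod 97)
(94)^5 ≡ 48 (mod 97)

48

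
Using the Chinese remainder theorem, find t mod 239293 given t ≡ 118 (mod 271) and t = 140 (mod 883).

177623

271⁻¹ mod 883: 271×391 ≡ 1 (mod 883), so 271⁻¹ ≡ 391.
t = 118 + 271×((140 − 118)×391 mod 883) = 118 + 271×655 = 177623.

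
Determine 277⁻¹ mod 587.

587 = 2·277 + 33
277 = 8·33 + 13
33 = 2·13 + 7
13 = 1·7 + 6
7 = 1·6 + 1
6 = 6·1 + 0
gcd(277, 587) = 1, so the inverse exists.
Bézout: 1 = 42·587 − 89·277.
So 277⁻¹ ≡ −89 ≡ 498 (mod 587).

498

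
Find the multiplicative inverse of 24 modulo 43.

9

Run the extended Euclidean algorithm:
43 = 1×24 + 19
24 = 1×19 + 5
19 = 3×5 + 4
5 = 1×4 + 1
4 = 4×1 + 0
gcd(24, 43) = 1, so the inverse exists.
Bézout: 1 = −5×43 + 9×24.
So 24⁻¹ ≡ 9 (mod 43).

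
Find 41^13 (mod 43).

21

13 in binary is 1101, i.e. 13 = 8 + 4 + 1.
41^1 ≡ 41 (mod 43)
41^2 ≡ 41^2 = 1681 ≡ 4 (mod 43)
41^4 ≡ 4^2 = 16 (mod 43)
41^8 ≡ 16^2 = 256 ≡ 41 (mod 43)
41^13 = 41^8 * 41^4 * 41^1 ≡ 41 * 16 * 41 (mod 43).
Accumulate the product:
41 * 16 = 656 ≡ 11
11 * 41 = 451 ≡ 21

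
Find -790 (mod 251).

-790 = -4·251 + 214, so -790 ≡ 214 (mod 251).

214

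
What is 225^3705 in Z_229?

1

Compute successive squares:
225^1 ≡ 225 (mod 229)
225^2 ≡ 225^2 = 50625 ≡ 16 (mod 229)
225^4 ≡ 16^2 = 256 ≡ 27 (mod 229)
225^8 ≡ 27^2 = 729 ≡ 42 (mod 229)
225^16 ≡ 42^2 = 1764 ≡ 161 (mod 229)
225^32 ≡ 161^2 = 25921 ≡ 44 (mod 229)
225^64 ≡ 44^2 = 1936 ≡ 104 (mod 229)
225^128 ≡ 104^2 = 10816 ≡ 53 (mod 229)
225^256 ≡ 53^2 = 2809 ≡ 61 (mod 229)
225^512 ≡ 61^2 = 3721 ≡ 57 (mod 229)
225^1024 ≡ 57^2 = 3249 ≡ 43 (mod 229)
225^2048 ≡ 43^2 = 1849 ≡ 17 (mod 229)
225^3705 = 225^2048 * 225^1024 * 225^512 * 225^64 * 225^32 * 225^16 * 225^8 * 225^1 ≡ 17 * 43 * 57 * 104 * 44 * 161 * 42 * 225 (mod 229).
Accumulate the product:
17 * 43 = 731 ≡ 44
44 * 57 = 2508 ≡ 218
218 * 104 = 22672 ≡ 1
1 * 44 = 44
44 * 161 = 7084 ≡ 214
214 * 42 = 8988 ≡ 57
57 * 225 = 12825 ≡ 1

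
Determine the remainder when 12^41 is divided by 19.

8

Compute successive squares:
41 in binary is 101001, i.e. 41 = 32 + 8 + 1.
12^1 ≡ 12 (mod 19)
12^2 ≡ 12^2 = 144 ≡ 11 (mod 19)
12^4 ≡ 11^2 = 121 ≡ 7 (mod 19)
12^8 ≡ 7^2 = 49 ≡ 11 (mod 19)
12^16 ≡ 11^2 = 121 ≡ 7 (mod 19)
12^32 ≡ 7^2 = 49 ≡ 11 (mod 19)
12^41 = 12^32 * 12^8 * 12^1 ≡ 11 * 11 * 12 (mod 19).
Accumulate the product:
11 * 11 = 121 ≡ 7
7 * 12 = 84 ≡ 8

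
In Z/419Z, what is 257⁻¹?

Run the extended Euclidean algorithm:
419 = 1·257 + 162
257 = 1·162 + 95
162 = 1·95 + 67
95 = 1·67 + 28
67 = 2·28 + 11
28 = 2·11 + 6
11 = 1·6 + 5
6 = 1·5 + 1
5 = 5·1 + 0
gcd(257, 419) = 1, so the inverse exists.
Bézout: 1 = −46·419 + 75·257.
So 257⁻¹ ≡ 75 (mod 419).

75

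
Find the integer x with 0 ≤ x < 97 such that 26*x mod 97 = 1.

Run the extended Euclidean algorithm:
97 = 3×26 + 19
26 = 1×19 + 7
19 = 2×7 + 5
7 = 1×5 + 2
5 = 2×2 + 1
2 = 2×1 + 0
gcd(26, 97) = 1, so the inverse exists.
Bézout: 1 = 11×97 − 41×26.
So 26⁻¹ ≡ −41 ≡ 56 (mod 97).

56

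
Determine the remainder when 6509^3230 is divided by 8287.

Using repeated squaring:
3230 in binary is 110010011110, i.e. 3230 = 2048 + 1024 + 128 + 16 + 8 + 4 + 2.
6509^1 ≡ 6509 (mod 8287)
6509^2 ≡ 6509^2 = 42367081 ≡ 3937 (mod 8287)
6509^4 ≡ 3937^2 = 15499969 ≡ 3279 (mod 8287)
6509^8 ≡ 3279^2 = 10751841 ≡ 3602 (mod 8287)
6509^16 ≡ 3602^2 = 12974404 ≡ 5249 (mod 8287)
6509^32 ≡ 5249^2 = 27552001 ≡ 6013 (mod 8287)
6509^64 ≡ 6013^2 = 36156169 ≡ 8275 (mod 8287)
6509^128 ≡ 8275^2 = 68475625 ≡ 144 (mod 8287)
6509^256 ≡ 144^2 = 20736 ≡ 4162 (mod 8287)
6509^512 ≡ 4162^2 = 17322244 ≡ 2414 (mod 8287)
6509^1024 ≡ 2414^2 = 5827396 ≡ 1635 (mod 8287)
6509^2048 ≡ 1635^2 = 2673225 ≡ 4811 (mod 8287)
6509^3230 = 6509^2048 · 6509^1024 · 6509^128 · 6509^16 · 6509^8 · 6509^4 · 6509^2 ≡ 4811 · 1635 · 144 · 5249 · 3602 · 3279 · 3937 (mod 8287).
Accumulate the product:
4811 · 1635 = 7865985 ≡ 1622
1622 · 144 = 233568 ≡ 1532
1532 · 5249 = 8041468 ≡ 3078
3078 · 3602 = 11086956 ≡ 7237
7237 · 3279 = 23730123 ≡ 4442
4442 · 3937 = 17488154 ≡ 2584

2584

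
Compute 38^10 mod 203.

10 in binary is 1010, i.e. 10 = 8 + 2.
38^1 ≡ 38 (mod 203)
38^2 ≡ 38^2 = 1444 ≡ 23 (mod 203)
38^4 ≡ 23^2 = 529 ≡ 123 (mod 203)
38^8 ≡ 123^2 = 15129 ≡ 107 (mod 203)
38^10 = 38^8 · 38^2 ≡ 107 · 23 (mod 203).
107 · 23 = 2461 ≡ 25 (mod 203).

25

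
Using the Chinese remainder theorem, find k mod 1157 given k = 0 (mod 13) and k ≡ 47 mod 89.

403

13⁻¹ mod 89: 13·48 ≡ 1 (mod 89), so 13⁻¹ ≡ 48.
k = 0 + 13·((47 − 0)·48 mod 89) = 0 + 13·31 = 403.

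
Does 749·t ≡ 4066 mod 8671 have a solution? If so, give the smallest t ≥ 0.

6199

gcd(749, 8671) = 1, so a unique solution mod 8671 exists.
749⁻¹ ≡ 5881 (mod 8671).
t ≡ 5881·4066 ≡ 6199 (mod 8671).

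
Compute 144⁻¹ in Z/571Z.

By the extended Euclidean algorithm:
571 = 3·144 + 139
144 = 1·139 + 5
139 = 27·5 + 4
5 = 1·4 + 1
4 = 4·1 + 0
gcd(144, 571) = 1, so the inverse exists.
Back-substitute for 1:
1 = 1·5 − 1·4
  = −1·139 + 28·5
  = 28·144 − 29·139
  = −29·571 + 115·144
So 144⁻¹ ≡ 115 (mod 571).

115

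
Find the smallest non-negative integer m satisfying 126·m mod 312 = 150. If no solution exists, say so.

21

gcd(126, 312) = 6, and 6 | 150, so solutions exist.
Divide through by 6: 21·m = 25 (mod 52).
21⁻¹ ≡ 5 (mod 52).
m ≡ 5·25 ≡ 21 (mod 52).
The smallest non-negative solution is m = 21.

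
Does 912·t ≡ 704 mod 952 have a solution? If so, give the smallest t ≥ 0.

gcd(912, 952) = 8, and 8 | 704, so solutions exist.
Divide through by 8: 114·t ≡ 88 mod 119.
114⁻¹ ≡ 95 (mod 119).
t ≡ 95·88 ≡ 30 (mod 119).
The smallest non-negative solution is t = 30.

30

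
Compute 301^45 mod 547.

311

45 in binary is 101101, i.e. 45 = 32 + 8 + 4 + 1.
301^1 ≡ 301 (mod 547)
301^2 ≡ 301^2 = 90601 ≡ 346 (mod 547)
301^4 ≡ 346^2 = 119716 ≡ 470 (mod 547)
301^8 ≡ 470^2 = 220900 ≡ 459 (mod 547)
301^16 ≡ 459^2 = 210681 ≡ 86 (mod 547)
301^32 ≡ 86^2 = 7396 ≡ 285 (mod 547)
301^45 = 301^32 × 301^8 × 301^4 × 301^1 ≡ 285 × 459 × 470 × 301 (mod 547).
Accumulate the product:
285 × 459 = 130815 ≡ 82
82 × 470 = 38540 ≡ 250
250 × 301 = 75250 ≡ 311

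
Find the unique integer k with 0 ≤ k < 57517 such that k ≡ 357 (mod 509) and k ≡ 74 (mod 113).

57365

509⁻¹ mod 113: 509*2 ≡ 1 (mod 113), so 509⁻¹ ≡ 2.
k = 357 + 509*((74 − 357)*2 mod 113) = 357 + 509*112 = 57365.
Check: 57365 mod 509 = 357, 57365 mod 113 = 74. ✓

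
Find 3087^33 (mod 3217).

By square-and-multiply:
3087^1 ≡ 3087 (mod 3217)
3087^2 ≡ 3087^2 = 9529569 ≡ 815 (mod 3217)
3087^4 ≡ 815^2 = 664225 ≡ 1523 (mod 3217)
3087^8 ≡ 1523^2 = 2319529 ≡ 72 (mod 3217)
3087^16 ≡ 72^2 = 5184 ≡ 1967 (mod 3217)
3087^32 ≡ 1967^2 = 3869089 ≡ 2255 (mod 3217)
3087^33 = 3087^32 × 3087^1 ≡ 2255 × 3087 (mod 3217).
2255 × 3087 = 6961185 ≡ 2814 (mod 3217).

2814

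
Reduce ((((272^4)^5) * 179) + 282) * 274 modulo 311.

(272)^4 ≡ 223 (mod 311)
(223)^5 ≡ 24 (mod 311)
24 * 179 = 4296 ≡ 253 (mod 311)
253 + 282 = 535 ≡ 224 (mod 311)
224 * 274 = 61376 ≡ 109 (mod 311)

109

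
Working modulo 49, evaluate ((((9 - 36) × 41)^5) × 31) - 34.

5

9 - 36 = -27 ≡ 22 (mod 49)
22 × 41 = 902 ≡ 20 (mod 49)
(20)^5 ≡ 6 (mod 49)
6 × 31 = 186 ≡ 39 (mod 49)
39 - 34 = 5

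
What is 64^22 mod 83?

69

Using repeated squaring:
64^1 ≡ 64 (mod 83)
64^2 ≡ 64^2 = 4096 ≡ 29 (mod 83)
64^4 ≡ 29^2 = 841 ≡ 11 (mod 83)
64^8 ≡ 11^2 = 121 ≡ 38 (mod 83)
64^16 ≡ 38^2 = 1444 ≡ 33 (mod 83)
64^22 = 64^16 × 64^4 × 64^2 ≡ 33 × 11 × 29 (mod 83).
Accumulate the product:
33 × 11 = 363 ≡ 31
31 × 29 = 899 ≡ 69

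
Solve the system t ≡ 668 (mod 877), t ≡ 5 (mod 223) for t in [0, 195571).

877⁻¹ mod 223: 877·104 ≡ 1 (mod 223), so 877⁻¹ ≡ 104.
t = 668 + 877·((5 − 668)·104 mod 223) = 668 + 877·178 = 156774.

156774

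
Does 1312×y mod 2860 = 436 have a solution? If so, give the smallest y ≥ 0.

gcd(1312, 2860) = 4, and 4 | 436, so solutions exist.
Divide through by 4: 328×y ≡ 109 mod 715.
328⁻¹ ≡ 412 (mod 715).
y ≡ 412×109 ≡ 578 (mod 715).
The smallest non-negative solution is y = 578.

578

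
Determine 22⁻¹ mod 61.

25

Apply the Euclidean algorithm and back-substitute:
61 = 2·22 + 17
22 = 1·17 + 5
17 = 3·5 + 2
5 = 2·2 + 1
2 = 2·1 + 0
gcd(22, 61) = 1, so the inverse exists.
Back-substitute for 1:
1 = 1·5 − 2·2
  = −2·17 + 7·5
  = 7·22 − 9·17
  = −9·61 + 25·22
So 22⁻¹ ≡ 25 (mod 61).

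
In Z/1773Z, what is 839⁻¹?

1661

1773 = 2·839 + 95
839 = 8·95 + 79
95 = 1·79 + 16
79 = 4·16 + 15
16 = 1·15 + 1
15 = 15·1 + 0
gcd(839, 1773) = 1, so the inverse exists.
Back-substitute for 1:
1 = 1·16 − 1·15
  = −1·79 + 5·16
  = 5·95 − 6·79
  = −6·839 + 53·95
  = 53·1773 − 112·839
So 839⁻¹ ≡ −112 ≡ 1661 (mod 1773).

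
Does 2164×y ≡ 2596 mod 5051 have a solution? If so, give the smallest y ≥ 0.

gcd(2164, 5051) = 1, so a unique solution mod 5051 exists.
2164⁻¹ ≡ 2019 (mod 5051).
y ≡ 2019×2596 ≡ 3437 (mod 5051).

3437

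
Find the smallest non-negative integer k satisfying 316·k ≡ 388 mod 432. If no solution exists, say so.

19

gcd(316, 432) = 4, and 4 | 388, so solutions exist.
Divide through by 4: 79·k = 97 (mod 108).
79⁻¹ ≡ 67 (mod 108).
k ≡ 67·97 ≡ 19 (mod 108).
The smallest non-negative solution is k = 19.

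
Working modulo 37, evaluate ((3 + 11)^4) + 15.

25

3 + 11 = 14
(14)^4 ≡ 10 (mod 37)
10 + 15 = 25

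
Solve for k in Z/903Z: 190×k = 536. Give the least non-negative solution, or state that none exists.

gcd(190, 903) = 1, so a unique solution mod 903 exists.
190⁻¹ ≡ 442 (mod 903).
k ≡ 442×536 ≡ 326 (mod 903).

326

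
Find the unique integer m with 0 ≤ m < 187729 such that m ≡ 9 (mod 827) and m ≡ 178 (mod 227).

79401

827⁻¹ mod 227: 827*14 ≡ 1 (mod 227), so 827⁻¹ ≡ 14.
m = 9 + 827*((178 − 9)*14 mod 227) = 9 + 827*96 = 79401.
Check: 79401 mod 827 = 9, 79401 mod 227 = 178. ✓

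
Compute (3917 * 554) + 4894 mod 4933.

3917 * 554 = 2170018 ≡ 4431 (mod 4933)
4431 + 4894 = 9325 ≡ 4392 (mod 4933)

4392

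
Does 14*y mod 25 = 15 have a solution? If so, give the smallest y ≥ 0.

gcd(14, 25) = 1, so a unique solution mod 25 exists.
14⁻¹ ≡ 9 (mod 25).
y ≡ 9*15 ≡ 10 (mod 25).

10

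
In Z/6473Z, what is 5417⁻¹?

1134

Run the extended Euclidean algorithm:
6473 = 1·5417 + 1056
5417 = 5·1056 + 137
1056 = 7·137 + 97
137 = 1·97 + 40
97 = 2·40 + 17
40 = 2·17 + 6
17 = 2·6 + 5
6 = 1·5 + 1
5 = 5·1 + 0
gcd(5417, 6473) = 1, so the inverse exists.
Back-substitute for 1:
1 = 1·6 − 1·5
  = −1·17 + 3·6
  = 3·40 − 7·17
  = −7·97 + 17·40
  = 17·137 − 24·97
  = −24·1056 + 185·137
  = 185·5417 − 949·1056
  = −949·6473 + 1134·5417
So 5417⁻¹ ≡ 1134 (mod 6473).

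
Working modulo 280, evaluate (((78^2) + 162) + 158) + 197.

(78)^2 ≡ 204 (mod 280)
204 + 162 = 366 ≡ 86 (mod 280)
86 + 158 = 244
244 + 197 = 441 ≡ 161 (mod 280)

161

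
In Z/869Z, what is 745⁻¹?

869 = 1*745 + 124
745 = 6*124 + 1
124 = 124*1 + 0
gcd(745, 869) = 1, so the inverse exists.
Bézout: 1 = −6*869 + 7*745.
So 745⁻¹ ≡ 7 (mod 869).

7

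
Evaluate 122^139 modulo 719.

433

By square-and-multiply:
139 in binary is 10001011, i.e. 139 = 128 + 8 + 2 + 1.
122^1 ≡ 122 (mod 719)
122^2 ≡ 122^2 = 14884 ≡ 504 (mod 719)
122^4 ≡ 504^2 = 254016 ≡ 209 (mod 719)
122^8 ≡ 209^2 = 43681 ≡ 541 (mod 719)
122^16 ≡ 541^2 = 292681 ≡ 48 (mod 719)
122^32 ≡ 48^2 = 2304 ≡ 147 (mod 719)
122^64 ≡ 147^2 = 21609 ≡ 39 (mod 719)
122^128 ≡ 39^2 = 1521 ≡ 83 (mod 719)
122^139 = 122^128 · 122^8 · 122^2 · 122^1 ≡ 83 · 541 · 504 · 122 (mod 719).
Accumulate the product:
83 · 541 = 44903 ≡ 325
325 · 504 = 163800 ≡ 587
587 · 122 = 71614 ≡ 433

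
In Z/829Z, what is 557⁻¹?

829 = 1·557 + 272
557 = 2·272 + 13
272 = 20·13 + 12
13 = 1·12 + 1
12 = 12·1 + 0
gcd(557, 829) = 1, so the inverse exists.
Bézout: 1 = −43·829 + 64·557.
So 557⁻¹ ≡ 64 (mod 829).

64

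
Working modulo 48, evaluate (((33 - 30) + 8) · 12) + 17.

33 - 30 = 3
3 + 8 = 11
11 · 12 = 132 ≡ 36 (mod 48)
36 + 17 = 53 ≡ 5 (mod 48)

5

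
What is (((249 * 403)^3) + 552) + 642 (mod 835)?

542

249 * 403 = 100347 ≡ 147 (mod 835)
(147)^3 ≡ 183 (mod 835)
183 + 552 = 735
735 + 642 = 1377 ≡ 542 (mod 835)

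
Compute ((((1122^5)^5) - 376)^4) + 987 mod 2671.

594

(1122)^5 ≡ 1258 (mod 2671)
(1258)^5 ≡ 720 (mod 2671)
720 - 376 = 344
(344)^4 ≡ 2278 (mod 2671)
2278 + 987 = 3265 ≡ 594 (mod 2671)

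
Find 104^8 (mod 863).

472

Using repeated squaring:
104^1 ≡ 104 (mod 863)
104^2 ≡ 104^2 = 10816 ≡ 460 (mod 863)
104^4 ≡ 460^2 = 211600 ≡ 165 (mod 863)
104^8 ≡ 165^2 = 27225 ≡ 472 (mod 863)
So 104^8 ≡ 472 (mod 863).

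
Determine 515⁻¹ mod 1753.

1576

Apply the Euclidean algorithm and back-substitute:
1753 = 3×515 + 208
515 = 2×208 + 99
208 = 2×99 + 10
99 = 9×10 + 9
10 = 1×9 + 1
9 = 9×1 + 0
gcd(515, 1753) = 1, so the inverse exists.
Back-substitute for 1:
1 = 1×10 − 1×9
  = −1×99 + 10×10
  = 10×208 − 21×99
  = −21×515 + 52×208
  = 52×1753 − 177×515
So 515⁻¹ ≡ −177 ≡ 1576 (mod 1753).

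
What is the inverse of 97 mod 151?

Apply the Euclidean algorithm and back-substitute:
151 = 1·97 + 54
97 = 1·54 + 43
54 = 1·43 + 11
43 = 3·11 + 10
11 = 1·10 + 1
10 = 10·1 + 0
gcd(97, 151) = 1, so the inverse exists.
Bézout: 1 = 9·151 − 14·97.
So 97⁻¹ ≡ −14 ≡ 137 (mod 151).

137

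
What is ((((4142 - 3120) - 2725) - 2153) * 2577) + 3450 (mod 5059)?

2414

4142 - 3120 = 1022
1022 - 2725 = -1703 ≡ 3356 (mod 5059)
3356 - 2153 = 1203
1203 * 2577 = 3100131 ≡ 4023 (mod 5059)
4023 + 3450 = 7473 ≡ 2414 (mod 5059)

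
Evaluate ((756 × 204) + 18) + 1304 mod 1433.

756 × 204 = 154224 ≡ 893 (mod 1433)
893 + 18 = 911
911 + 1304 = 2215 ≡ 782 (mod 1433)

782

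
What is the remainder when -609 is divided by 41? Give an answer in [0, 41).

-609 = -15*41 + 6, so -609 ≡ 6 (mod 41).

6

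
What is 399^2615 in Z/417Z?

399^1 ≡ 399 (mod 417)
399^2 ≡ 399^2 = 159201 ≡ 324 (mod 417)
399^4 ≡ 324^2 = 104976 ≡ 309 (mod 417)
399^8 ≡ 309^2 = 95481 ≡ 405 (mod 417)
399^16 ≡ 405^2 = 164025 ≡ 144 (mod 417)
399^32 ≡ 144^2 = 20736 ≡ 303 (mod 417)
399^64 ≡ 303^2 = 91809 ≡ 69 (mod 417)
399^128 ≡ 69^2 = 4761 ≡ 174 (mod 417)
399^256 ≡ 174^2 = 30276 ≡ 252 (mod 417)
399^512 ≡ 252^2 = 63504 ≡ 120 (mod 417)
399^1024 ≡ 120^2 = 14400 ≡ 222 (mod 417)
399^2048 ≡ 222^2 = 49284 ≡ 78 (mod 417)
399^2615 = 399^2048 × 399^512 × 399^32 × 399^16 × 399^4 × 399^2 × 399^1 ≡ 78 × 120 × 303 × 144 × 309 × 324 × 399 (mod 417).
Accumulate the product:
78 × 120 = 9360 ≡ 186
186 × 303 = 56358 ≡ 63
63 × 144 = 9072 ≡ 315
315 × 309 = 97335 ≡ 174
174 × 324 = 56376 ≡ 81
81 × 399 = 32319 ≡ 210

210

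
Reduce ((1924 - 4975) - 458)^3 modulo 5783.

1850

1924 - 4975 = -3051 ≡ 2732 (mod 5783)
2732 - 458 = 2274
(2274)^3 ≡ 1850 (mod 5783)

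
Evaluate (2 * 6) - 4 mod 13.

2 * 6 = 12
12 - 4 = 8

8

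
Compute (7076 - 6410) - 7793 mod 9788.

7076 - 6410 = 666
666 - 7793 = -7127 ≡ 2661 (mod 9788)

2661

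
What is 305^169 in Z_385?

169 in binary is 10101001, i.e. 169 = 128 + 32 + 8 + 1.
305^1 ≡ 305 (mod 385)
305^2 ≡ 305^2 = 93025 ≡ 240 (mod 385)
305^4 ≡ 240^2 = 57600 ≡ 235 (mod 385)
305^8 ≡ 235^2 = 55225 ≡ 170 (mod 385)
305^16 ≡ 170^2 = 28900 ≡ 25 (mod 385)
305^32 ≡ 25^2 = 625 ≡ 240 (mod 385)
305^64 ≡ 240^2 = 57600 ≡ 235 (mod 385)
305^128 ≡ 235^2 = 55225 ≡ 170 (mod 385)
305^169 = 305^128 · 305^32 · 305^8 · 305^1 ≡ 170 · 240 · 170 · 305 (mod 385).
Accumulate the product:
170 · 240 = 40800 ≡ 375
375 · 170 = 63750 ≡ 225
225 · 305 = 68625 ≡ 95

95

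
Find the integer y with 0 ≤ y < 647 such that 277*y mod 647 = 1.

647 = 2*277 + 93
277 = 2*93 + 91
93 = 1*91 + 2
91 = 45*2 + 1
2 = 2*1 + 0
gcd(277, 647) = 1, so the inverse exists.
Back-substitute for 1:
1 = 1*91 − 45*2
  = −45*93 + 46*91
  = 46*277 − 137*93
  = −137*647 + 320*277
So 277⁻¹ ≡ 320 (mod 647).

320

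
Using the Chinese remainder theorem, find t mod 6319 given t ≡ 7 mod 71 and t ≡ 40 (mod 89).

71⁻¹ mod 89: 71*84 ≡ 1 (mod 89), so 71⁻¹ ≡ 84.
t = 7 + 71*((40 − 7)*84 mod 89) = 7 + 71*13 = 930.
Check: 930 mod 71 = 7, 930 mod 89 = 40. ✓

930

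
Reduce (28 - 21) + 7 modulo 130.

14

28 - 21 = 7
7 + 7 = 14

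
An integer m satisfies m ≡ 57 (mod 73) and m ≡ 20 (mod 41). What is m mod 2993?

73⁻¹ mod 41: 73×9 ≡ 1 (mod 41), so 73⁻¹ ≡ 9.
m = 57 + 73×((20 − 57)×9 mod 41) = 57 + 73×36 = 2685.

2685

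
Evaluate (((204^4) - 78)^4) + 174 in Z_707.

(204)^4 ≡ 218 (mod 707)
218 - 78 = 140
(140)^4 ≡ 238 (mod 707)
238 + 174 = 412

412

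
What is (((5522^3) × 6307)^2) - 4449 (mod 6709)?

(5522)^3 ≡ 153 (mod 6709)
153 × 6307 = 964971 ≡ 5584 (mod 6709)
(5584)^2 ≡ 4333 (mod 6709)
4333 - 4449 = -116 ≡ 6593 (mod 6709)

6593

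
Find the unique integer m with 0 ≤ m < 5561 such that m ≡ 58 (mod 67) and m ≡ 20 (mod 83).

5083

67⁻¹ mod 83: 67·57 ≡ 1 (mod 83), so 67⁻¹ ≡ 57.
m = 58 + 67·((20 − 58)·57 mod 83) = 58 + 67·75 = 5083.
Check: 5083 mod 67 = 58, 5083 mod 83 = 20. ✓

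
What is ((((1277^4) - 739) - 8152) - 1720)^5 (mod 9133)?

7465

(1277)^4 ≡ 8024 (mod 9133)
8024 - 739 = 7285
7285 - 8152 = -867 ≡ 8266 (mod 9133)
8266 - 1720 = 6546
(6546)^5 ≡ 7465 (mod 9133)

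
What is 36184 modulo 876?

36184 = 41·876 + 268, so 36184 ≡ 268 (mod 876).

268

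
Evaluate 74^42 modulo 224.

64

42 in binary is 101010, i.e. 42 = 32 + 8 + 2.
74^1 ≡ 74 (mod 224)
74^2 ≡ 74^2 = 5476 ≡ 100 (mod 224)
74^4 ≡ 100^2 = 10000 ≡ 144 (mod 224)
74^8 ≡ 144^2 = 20736 ≡ 128 (mod 224)
74^16 ≡ 128^2 = 16384 ≡ 32 (mod 224)
74^32 ≡ 32^2 = 1024 ≡ 128 (mod 224)
74^42 = 74^32 * 74^8 * 74^2 ≡ 128 * 128 * 100 (mod 224).
Accumulate the product:
128 * 128 = 16384 ≡ 32
32 * 100 = 3200 ≡ 64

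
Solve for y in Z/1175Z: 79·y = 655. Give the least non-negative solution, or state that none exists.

395

gcd(79, 1175) = 1, so a unique solution mod 1175 exists.
79⁻¹ ≡ 119 (mod 1175).
y ≡ 119·655 ≡ 395 (mod 1175).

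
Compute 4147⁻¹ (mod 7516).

By the extended Euclidean algorithm:
7516 = 1*4147 + 3369
4147 = 1*3369 + 778
3369 = 4*778 + 257
778 = 3*257 + 7
257 = 36*7 + 5
7 = 1*5 + 2
5 = 2*2 + 1
2 = 2*1 + 0
gcd(4147, 7516) = 1, so the inverse exists.
Back-substitute for 1:
1 = 1*5 − 2*2
  = −2*7 + 3*5
  = 3*257 − 110*7
  = −110*778 + 333*257
  = 333*3369 − 1442*778
  = −1442*4147 + 1775*3369
  = 1775*7516 − 3217*4147
So 4147⁻¹ ≡ −3217 ≡ 4299 (mod 7516).

4299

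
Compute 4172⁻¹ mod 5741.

5741 = 1×4172 + 1569
4172 = 2×1569 + 1034
1569 = 1×1034 + 535
1034 = 1×535 + 499
535 = 1×499 + 36
499 = 13×36 + 31
36 = 1×31 + 5
31 = 6×5 + 1
5 = 5×1 + 0
gcd(4172, 5741) = 1, so the inverse exists.
Back-substitute for 1:
1 = 1×31 − 6×5
  = −6×36 + 7×31
  = 7×499 − 97×36
  = −97×535 + 104×499
  = 104×1034 − 201×535
  = −201×1569 + 305×1034
  = 305×4172 − 811×1569
  = −811×5741 + 1116×4172
So 4172⁻¹ ≡ 1116 (mod 5741).

1116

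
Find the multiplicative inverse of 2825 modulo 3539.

114

Apply the Euclidean algorithm and back-substitute:
3539 = 1×2825 + 714
2825 = 3×714 + 683
714 = 1×683 + 31
683 = 22×31 + 1
31 = 31×1 + 0
gcd(2825, 3539) = 1, so the inverse exists.
Back-substitute for 1:
1 = 1×683 − 22×31
  = −22×714 + 23×683
  = 23×2825 − 91×714
  = −91×3539 + 114×2825
So 2825⁻¹ ≡ 114 (mod 3539).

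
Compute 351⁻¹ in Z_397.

397 = 1·351 + 46
351 = 7·46 + 29
46 = 1·29 + 17
29 = 1·17 + 12
17 = 1·12 + 5
12 = 2·5 + 2
5 = 2·2 + 1
2 = 2·1 + 0
gcd(351, 397) = 1, so the inverse exists.
Back-substitute for 1:
1 = 1·5 − 2·2
  = −2·12 + 5·5
  = 5·17 − 7·12
  = −7·29 + 12·17
  = 12·46 − 19·29
  = −19·351 + 145·46
  = 145·397 − 164·351
So 351⁻¹ ≡ −164 ≡ 233 (mod 397).

233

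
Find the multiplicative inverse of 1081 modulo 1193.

948

By the extended Euclidean algorithm:
1193 = 1*1081 + 112
1081 = 9*112 + 73
112 = 1*73 + 39
73 = 1*39 + 34
39 = 1*34 + 5
34 = 6*5 + 4
5 = 1*4 + 1
4 = 4*1 + 0
gcd(1081, 1193) = 1, so the inverse exists.
Back-substitute for 1:
1 = 1*5 − 1*4
  = −1*34 + 7*5
  = 7*39 − 8*34
  = −8*73 + 15*39
  = 15*112 − 23*73
  = −23*1081 + 222*112
  = 222*1193 − 245*1081
So 1081⁻¹ ≡ −245 ≡ 948 (mod 1193).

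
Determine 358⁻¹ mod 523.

By the extended Euclidean algorithm:
523 = 1*358 + 165
358 = 2*165 + 28
165 = 5*28 + 25
28 = 1*25 + 3
25 = 8*3 + 1
3 = 3*1 + 0
gcd(358, 523) = 1, so the inverse exists.
Bézout: 1 = 115*523 − 168*358.
So 358⁻¹ ≡ −168 ≡ 355 (mod 523).

355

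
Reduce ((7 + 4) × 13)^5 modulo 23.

7 + 4 = 11
11 × 13 = 143 ≡ 5 (mod 23)
(5)^5 ≡ 20 (mod 23)

20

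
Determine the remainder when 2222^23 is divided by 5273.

23 in binary is 10111, i.e. 23 = 16 + 4 + 2 + 1.
2222^1 ≡ 2222 (mod 5273)
2222^2 ≡ 2222^2 = 4937284 ≡ 1756 (mod 5273)
2222^4 ≡ 1756^2 = 3083536 ≡ 4104 (mod 5273)
2222^8 ≡ 4104^2 = 16842816 ≡ 854 (mod 5273)
2222^16 ≡ 854^2 = 729316 ≡ 1642 (mod 5273)
2222^23 = 2222^16 · 2222^4 · 2222^2 · 2222^1 ≡ 1642 · 4104 · 1756 · 2222 (mod 5273).
Accumulate the product:
1642 · 4104 = 6738768 ≡ 5147
5147 · 1756 = 9038132 ≡ 210
210 · 2222 = 466620 ≡ 2596

2596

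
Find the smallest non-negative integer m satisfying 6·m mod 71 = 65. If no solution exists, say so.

70

gcd(6, 71) = 1, so a unique solution mod 71 exists.
6⁻¹ ≡ 12 (mod 71).
m ≡ 12·65 ≡ 70 (mod 71).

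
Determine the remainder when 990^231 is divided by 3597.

231 in binary is 11100111, i.e. 231 = 128 + 64 + 32 + 4 + 2 + 1.
990^1 ≡ 990 (mod 3597)
990^2 ≡ 990^2 = 980100 ≡ 1716 (mod 3597)
990^4 ≡ 1716^2 = 2944656 ≡ 2310 (mod 3597)
990^8 ≡ 2310^2 = 5336100 ≡ 1749 (mod 3597)
990^16 ≡ 1749^2 = 3059001 ≡ 1551 (mod 3597)
990^32 ≡ 1551^2 = 2405601 ≡ 2805 (mod 3597)
990^64 ≡ 2805^2 = 7868025 ≡ 1386 (mod 3597)
990^128 ≡ 1386^2 = 1920996 ≡ 198 (mod 3597)
990^231 = 990^128 · 990^64 · 990^32 · 990^4 · 990^2 · 990^1 ≡ 198 · 1386 · 2805 · 2310 · 1716 · 990 (mod 3597).
Accumulate the product:
198 · 1386 = 274428 ≡ 1056
1056 · 2805 = 2962080 ≡ 1749
1749 · 2310 = 4040190 ≡ 759
759 · 1716 = 1302444 ≡ 330
330 · 990 = 326700 ≡ 2970

2970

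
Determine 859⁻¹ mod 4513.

By the extended Euclidean algorithm:
4513 = 5×859 + 218
859 = 3×218 + 205
218 = 1×205 + 13
205 = 15×13 + 10
13 = 1×10 + 3
10 = 3×3 + 1
3 = 3×1 + 0
gcd(859, 4513) = 1, so the inverse exists.
Back-substitute for 1:
1 = 1×10 − 3×3
  = −3×13 + 4×10
  = 4×205 − 63×13
  = −63×218 + 67×205
  = 67×859 − 264×218
  = −264×4513 + 1387×859
So 859⁻¹ ≡ 1387 (mod 4513).

1387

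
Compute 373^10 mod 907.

487

Using repeated squaring:
10 in binary is 1010, i.e. 10 = 8 + 2.
373^1 ≡ 373 (mod 907)
373^2 ≡ 373^2 = 139129 ≡ 358 (mod 907)
373^4 ≡ 358^2 = 128164 ≡ 277 (mod 907)
373^8 ≡ 277^2 = 76729 ≡ 541 (mod 907)
373^10 = 373^8 · 373^2 ≡ 541 · 358 (mod 907).
541 · 358 = 193678 ≡ 487 (mod 907).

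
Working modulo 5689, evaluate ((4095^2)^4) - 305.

(4095)^2 ≡ 3542 (mod 5689)
(3542)^4 ≡ 3316 (mod 5689)
3316 - 305 = 3011

3011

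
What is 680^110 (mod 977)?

By square-and-multiply:
110 in binary is 1101110, i.e. 110 = 64 + 32 + 8 + 4 + 2.
680^1 ≡ 680 (mod 977)
680^2 ≡ 680^2 = 462400 ≡ 279 (mod 977)
680^4 ≡ 279^2 = 77841 ≡ 658 (mod 977)
680^8 ≡ 658^2 = 432964 ≡ 153 (mod 977)
680^16 ≡ 153^2 = 23409 ≡ 938 (mod 977)
680^32 ≡ 938^2 = 879844 ≡ 544 (mod 977)
680^64 ≡ 544^2 = 295936 ≡ 882 (mod 977)
680^110 = 680^64 · 680^32 · 680^8 · 680^4 · 680^2 ≡ 882 · 544 · 153 · 658 · 279 (mod 977).
Accumulate the product:
882 · 544 = 479808 ≡ 101
101 · 153 = 15453 ≡ 798
798 · 658 = 525084 ≡ 435
435 · 279 = 121365 ≡ 217

217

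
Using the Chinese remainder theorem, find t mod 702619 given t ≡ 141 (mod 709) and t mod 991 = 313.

458155

709⁻¹ mod 991: 709*868 ≡ 1 (mod 991), so 709⁻¹ ≡ 868.
t = 141 + 709*((313 − 141)*868 mod 991) = 141 + 709*646 = 458155.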